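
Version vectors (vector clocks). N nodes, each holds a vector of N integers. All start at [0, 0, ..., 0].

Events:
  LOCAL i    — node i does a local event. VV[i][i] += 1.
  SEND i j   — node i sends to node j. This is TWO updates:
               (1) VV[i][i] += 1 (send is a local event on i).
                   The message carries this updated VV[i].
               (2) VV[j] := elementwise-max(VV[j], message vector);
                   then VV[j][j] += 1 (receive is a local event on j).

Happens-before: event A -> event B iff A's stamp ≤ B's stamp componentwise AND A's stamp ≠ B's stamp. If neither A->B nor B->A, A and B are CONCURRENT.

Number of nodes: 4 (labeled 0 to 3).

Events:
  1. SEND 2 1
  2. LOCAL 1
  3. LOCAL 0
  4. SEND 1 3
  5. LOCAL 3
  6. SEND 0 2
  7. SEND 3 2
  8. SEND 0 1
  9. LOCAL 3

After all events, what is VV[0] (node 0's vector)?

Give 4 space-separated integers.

Answer: 3 0 0 0

Derivation:
Initial: VV[0]=[0, 0, 0, 0]
Initial: VV[1]=[0, 0, 0, 0]
Initial: VV[2]=[0, 0, 0, 0]
Initial: VV[3]=[0, 0, 0, 0]
Event 1: SEND 2->1: VV[2][2]++ -> VV[2]=[0, 0, 1, 0], msg_vec=[0, 0, 1, 0]; VV[1]=max(VV[1],msg_vec) then VV[1][1]++ -> VV[1]=[0, 1, 1, 0]
Event 2: LOCAL 1: VV[1][1]++ -> VV[1]=[0, 2, 1, 0]
Event 3: LOCAL 0: VV[0][0]++ -> VV[0]=[1, 0, 0, 0]
Event 4: SEND 1->3: VV[1][1]++ -> VV[1]=[0, 3, 1, 0], msg_vec=[0, 3, 1, 0]; VV[3]=max(VV[3],msg_vec) then VV[3][3]++ -> VV[3]=[0, 3, 1, 1]
Event 5: LOCAL 3: VV[3][3]++ -> VV[3]=[0, 3, 1, 2]
Event 6: SEND 0->2: VV[0][0]++ -> VV[0]=[2, 0, 0, 0], msg_vec=[2, 0, 0, 0]; VV[2]=max(VV[2],msg_vec) then VV[2][2]++ -> VV[2]=[2, 0, 2, 0]
Event 7: SEND 3->2: VV[3][3]++ -> VV[3]=[0, 3, 1, 3], msg_vec=[0, 3, 1, 3]; VV[2]=max(VV[2],msg_vec) then VV[2][2]++ -> VV[2]=[2, 3, 3, 3]
Event 8: SEND 0->1: VV[0][0]++ -> VV[0]=[3, 0, 0, 0], msg_vec=[3, 0, 0, 0]; VV[1]=max(VV[1],msg_vec) then VV[1][1]++ -> VV[1]=[3, 4, 1, 0]
Event 9: LOCAL 3: VV[3][3]++ -> VV[3]=[0, 3, 1, 4]
Final vectors: VV[0]=[3, 0, 0, 0]; VV[1]=[3, 4, 1, 0]; VV[2]=[2, 3, 3, 3]; VV[3]=[0, 3, 1, 4]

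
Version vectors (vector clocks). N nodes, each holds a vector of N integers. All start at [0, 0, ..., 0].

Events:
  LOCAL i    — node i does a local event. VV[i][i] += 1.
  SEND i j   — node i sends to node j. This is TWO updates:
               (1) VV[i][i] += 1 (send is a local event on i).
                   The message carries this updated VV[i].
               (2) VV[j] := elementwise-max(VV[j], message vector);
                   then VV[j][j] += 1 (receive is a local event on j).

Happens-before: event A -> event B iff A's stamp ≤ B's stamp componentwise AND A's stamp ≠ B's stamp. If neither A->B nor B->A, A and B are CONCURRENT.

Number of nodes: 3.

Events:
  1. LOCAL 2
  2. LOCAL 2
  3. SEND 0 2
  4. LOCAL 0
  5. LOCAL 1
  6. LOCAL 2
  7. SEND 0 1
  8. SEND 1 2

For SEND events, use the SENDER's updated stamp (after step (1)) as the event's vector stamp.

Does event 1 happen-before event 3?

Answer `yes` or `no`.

Answer: no

Derivation:
Initial: VV[0]=[0, 0, 0]
Initial: VV[1]=[0, 0, 0]
Initial: VV[2]=[0, 0, 0]
Event 1: LOCAL 2: VV[2][2]++ -> VV[2]=[0, 0, 1]
Event 2: LOCAL 2: VV[2][2]++ -> VV[2]=[0, 0, 2]
Event 3: SEND 0->2: VV[0][0]++ -> VV[0]=[1, 0, 0], msg_vec=[1, 0, 0]; VV[2]=max(VV[2],msg_vec) then VV[2][2]++ -> VV[2]=[1, 0, 3]
Event 4: LOCAL 0: VV[0][0]++ -> VV[0]=[2, 0, 0]
Event 5: LOCAL 1: VV[1][1]++ -> VV[1]=[0, 1, 0]
Event 6: LOCAL 2: VV[2][2]++ -> VV[2]=[1, 0, 4]
Event 7: SEND 0->1: VV[0][0]++ -> VV[0]=[3, 0, 0], msg_vec=[3, 0, 0]; VV[1]=max(VV[1],msg_vec) then VV[1][1]++ -> VV[1]=[3, 2, 0]
Event 8: SEND 1->2: VV[1][1]++ -> VV[1]=[3, 3, 0], msg_vec=[3, 3, 0]; VV[2]=max(VV[2],msg_vec) then VV[2][2]++ -> VV[2]=[3, 3, 5]
Event 1 stamp: [0, 0, 1]
Event 3 stamp: [1, 0, 0]
[0, 0, 1] <= [1, 0, 0]? False. Equal? False. Happens-before: False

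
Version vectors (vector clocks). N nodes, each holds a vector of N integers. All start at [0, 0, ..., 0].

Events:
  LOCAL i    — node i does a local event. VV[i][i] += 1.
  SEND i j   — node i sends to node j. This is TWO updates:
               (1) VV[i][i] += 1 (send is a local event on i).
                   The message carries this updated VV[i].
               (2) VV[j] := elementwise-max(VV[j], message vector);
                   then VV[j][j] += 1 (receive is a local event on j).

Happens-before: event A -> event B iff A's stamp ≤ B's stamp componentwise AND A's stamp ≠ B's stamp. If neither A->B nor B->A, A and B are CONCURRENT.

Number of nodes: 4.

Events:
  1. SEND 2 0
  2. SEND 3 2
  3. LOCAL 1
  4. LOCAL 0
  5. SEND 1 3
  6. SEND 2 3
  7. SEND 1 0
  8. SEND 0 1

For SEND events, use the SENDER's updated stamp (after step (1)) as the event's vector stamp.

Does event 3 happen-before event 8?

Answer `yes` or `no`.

Answer: yes

Derivation:
Initial: VV[0]=[0, 0, 0, 0]
Initial: VV[1]=[0, 0, 0, 0]
Initial: VV[2]=[0, 0, 0, 0]
Initial: VV[3]=[0, 0, 0, 0]
Event 1: SEND 2->0: VV[2][2]++ -> VV[2]=[0, 0, 1, 0], msg_vec=[0, 0, 1, 0]; VV[0]=max(VV[0],msg_vec) then VV[0][0]++ -> VV[0]=[1, 0, 1, 0]
Event 2: SEND 3->2: VV[3][3]++ -> VV[3]=[0, 0, 0, 1], msg_vec=[0, 0, 0, 1]; VV[2]=max(VV[2],msg_vec) then VV[2][2]++ -> VV[2]=[0, 0, 2, 1]
Event 3: LOCAL 1: VV[1][1]++ -> VV[1]=[0, 1, 0, 0]
Event 4: LOCAL 0: VV[0][0]++ -> VV[0]=[2, 0, 1, 0]
Event 5: SEND 1->3: VV[1][1]++ -> VV[1]=[0, 2, 0, 0], msg_vec=[0, 2, 0, 0]; VV[3]=max(VV[3],msg_vec) then VV[3][3]++ -> VV[3]=[0, 2, 0, 2]
Event 6: SEND 2->3: VV[2][2]++ -> VV[2]=[0, 0, 3, 1], msg_vec=[0, 0, 3, 1]; VV[3]=max(VV[3],msg_vec) then VV[3][3]++ -> VV[3]=[0, 2, 3, 3]
Event 7: SEND 1->0: VV[1][1]++ -> VV[1]=[0, 3, 0, 0], msg_vec=[0, 3, 0, 0]; VV[0]=max(VV[0],msg_vec) then VV[0][0]++ -> VV[0]=[3, 3, 1, 0]
Event 8: SEND 0->1: VV[0][0]++ -> VV[0]=[4, 3, 1, 0], msg_vec=[4, 3, 1, 0]; VV[1]=max(VV[1],msg_vec) then VV[1][1]++ -> VV[1]=[4, 4, 1, 0]
Event 3 stamp: [0, 1, 0, 0]
Event 8 stamp: [4, 3, 1, 0]
[0, 1, 0, 0] <= [4, 3, 1, 0]? True. Equal? False. Happens-before: True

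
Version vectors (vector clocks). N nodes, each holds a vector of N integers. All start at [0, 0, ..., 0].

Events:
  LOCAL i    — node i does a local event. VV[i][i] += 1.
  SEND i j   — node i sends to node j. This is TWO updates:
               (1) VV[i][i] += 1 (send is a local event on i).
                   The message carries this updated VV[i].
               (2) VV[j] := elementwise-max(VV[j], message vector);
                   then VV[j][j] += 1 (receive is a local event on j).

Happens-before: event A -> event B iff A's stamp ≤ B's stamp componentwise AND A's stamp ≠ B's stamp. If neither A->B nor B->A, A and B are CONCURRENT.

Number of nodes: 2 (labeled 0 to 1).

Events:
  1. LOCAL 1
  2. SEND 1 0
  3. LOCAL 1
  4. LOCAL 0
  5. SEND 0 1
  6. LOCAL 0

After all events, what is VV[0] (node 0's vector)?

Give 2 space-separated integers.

Initial: VV[0]=[0, 0]
Initial: VV[1]=[0, 0]
Event 1: LOCAL 1: VV[1][1]++ -> VV[1]=[0, 1]
Event 2: SEND 1->0: VV[1][1]++ -> VV[1]=[0, 2], msg_vec=[0, 2]; VV[0]=max(VV[0],msg_vec) then VV[0][0]++ -> VV[0]=[1, 2]
Event 3: LOCAL 1: VV[1][1]++ -> VV[1]=[0, 3]
Event 4: LOCAL 0: VV[0][0]++ -> VV[0]=[2, 2]
Event 5: SEND 0->1: VV[0][0]++ -> VV[0]=[3, 2], msg_vec=[3, 2]; VV[1]=max(VV[1],msg_vec) then VV[1][1]++ -> VV[1]=[3, 4]
Event 6: LOCAL 0: VV[0][0]++ -> VV[0]=[4, 2]
Final vectors: VV[0]=[4, 2]; VV[1]=[3, 4]

Answer: 4 2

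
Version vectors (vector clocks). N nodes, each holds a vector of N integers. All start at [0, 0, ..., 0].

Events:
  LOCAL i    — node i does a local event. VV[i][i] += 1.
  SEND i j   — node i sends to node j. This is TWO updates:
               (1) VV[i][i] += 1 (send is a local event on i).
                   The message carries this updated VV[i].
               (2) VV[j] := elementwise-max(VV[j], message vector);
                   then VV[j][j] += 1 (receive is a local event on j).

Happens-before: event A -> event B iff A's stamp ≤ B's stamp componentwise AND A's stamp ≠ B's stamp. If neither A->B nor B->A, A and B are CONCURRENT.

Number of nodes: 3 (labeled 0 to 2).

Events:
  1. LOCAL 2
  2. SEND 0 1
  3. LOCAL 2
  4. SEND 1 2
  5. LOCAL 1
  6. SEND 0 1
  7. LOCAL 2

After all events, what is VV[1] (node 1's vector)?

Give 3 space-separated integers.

Answer: 2 4 0

Derivation:
Initial: VV[0]=[0, 0, 0]
Initial: VV[1]=[0, 0, 0]
Initial: VV[2]=[0, 0, 0]
Event 1: LOCAL 2: VV[2][2]++ -> VV[2]=[0, 0, 1]
Event 2: SEND 0->1: VV[0][0]++ -> VV[0]=[1, 0, 0], msg_vec=[1, 0, 0]; VV[1]=max(VV[1],msg_vec) then VV[1][1]++ -> VV[1]=[1, 1, 0]
Event 3: LOCAL 2: VV[2][2]++ -> VV[2]=[0, 0, 2]
Event 4: SEND 1->2: VV[1][1]++ -> VV[1]=[1, 2, 0], msg_vec=[1, 2, 0]; VV[2]=max(VV[2],msg_vec) then VV[2][2]++ -> VV[2]=[1, 2, 3]
Event 5: LOCAL 1: VV[1][1]++ -> VV[1]=[1, 3, 0]
Event 6: SEND 0->1: VV[0][0]++ -> VV[0]=[2, 0, 0], msg_vec=[2, 0, 0]; VV[1]=max(VV[1],msg_vec) then VV[1][1]++ -> VV[1]=[2, 4, 0]
Event 7: LOCAL 2: VV[2][2]++ -> VV[2]=[1, 2, 4]
Final vectors: VV[0]=[2, 0, 0]; VV[1]=[2, 4, 0]; VV[2]=[1, 2, 4]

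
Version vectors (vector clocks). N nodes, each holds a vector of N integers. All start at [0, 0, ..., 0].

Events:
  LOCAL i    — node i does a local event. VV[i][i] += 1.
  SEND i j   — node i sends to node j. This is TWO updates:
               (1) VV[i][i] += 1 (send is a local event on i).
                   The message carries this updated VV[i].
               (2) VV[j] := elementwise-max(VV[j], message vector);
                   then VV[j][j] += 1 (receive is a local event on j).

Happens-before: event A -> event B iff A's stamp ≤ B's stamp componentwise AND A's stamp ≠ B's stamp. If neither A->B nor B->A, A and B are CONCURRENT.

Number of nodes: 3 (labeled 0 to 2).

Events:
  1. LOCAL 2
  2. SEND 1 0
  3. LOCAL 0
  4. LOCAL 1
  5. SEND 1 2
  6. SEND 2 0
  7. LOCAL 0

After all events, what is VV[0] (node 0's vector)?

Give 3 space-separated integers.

Initial: VV[0]=[0, 0, 0]
Initial: VV[1]=[0, 0, 0]
Initial: VV[2]=[0, 0, 0]
Event 1: LOCAL 2: VV[2][2]++ -> VV[2]=[0, 0, 1]
Event 2: SEND 1->0: VV[1][1]++ -> VV[1]=[0, 1, 0], msg_vec=[0, 1, 0]; VV[0]=max(VV[0],msg_vec) then VV[0][0]++ -> VV[0]=[1, 1, 0]
Event 3: LOCAL 0: VV[0][0]++ -> VV[0]=[2, 1, 0]
Event 4: LOCAL 1: VV[1][1]++ -> VV[1]=[0, 2, 0]
Event 5: SEND 1->2: VV[1][1]++ -> VV[1]=[0, 3, 0], msg_vec=[0, 3, 0]; VV[2]=max(VV[2],msg_vec) then VV[2][2]++ -> VV[2]=[0, 3, 2]
Event 6: SEND 2->0: VV[2][2]++ -> VV[2]=[0, 3, 3], msg_vec=[0, 3, 3]; VV[0]=max(VV[0],msg_vec) then VV[0][0]++ -> VV[0]=[3, 3, 3]
Event 7: LOCAL 0: VV[0][0]++ -> VV[0]=[4, 3, 3]
Final vectors: VV[0]=[4, 3, 3]; VV[1]=[0, 3, 0]; VV[2]=[0, 3, 3]

Answer: 4 3 3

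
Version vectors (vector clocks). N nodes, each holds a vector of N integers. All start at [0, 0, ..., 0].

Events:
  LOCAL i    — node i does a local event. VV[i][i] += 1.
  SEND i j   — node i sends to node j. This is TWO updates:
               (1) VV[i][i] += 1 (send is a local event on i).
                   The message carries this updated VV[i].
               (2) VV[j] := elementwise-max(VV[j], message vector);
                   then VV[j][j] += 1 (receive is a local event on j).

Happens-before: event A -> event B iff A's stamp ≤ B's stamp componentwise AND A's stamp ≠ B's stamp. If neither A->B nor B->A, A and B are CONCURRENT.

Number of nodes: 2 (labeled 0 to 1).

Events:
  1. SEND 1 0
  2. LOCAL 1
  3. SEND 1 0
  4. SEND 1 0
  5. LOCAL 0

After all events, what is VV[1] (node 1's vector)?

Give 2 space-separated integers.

Answer: 0 4

Derivation:
Initial: VV[0]=[0, 0]
Initial: VV[1]=[0, 0]
Event 1: SEND 1->0: VV[1][1]++ -> VV[1]=[0, 1], msg_vec=[0, 1]; VV[0]=max(VV[0],msg_vec) then VV[0][0]++ -> VV[0]=[1, 1]
Event 2: LOCAL 1: VV[1][1]++ -> VV[1]=[0, 2]
Event 3: SEND 1->0: VV[1][1]++ -> VV[1]=[0, 3], msg_vec=[0, 3]; VV[0]=max(VV[0],msg_vec) then VV[0][0]++ -> VV[0]=[2, 3]
Event 4: SEND 1->0: VV[1][1]++ -> VV[1]=[0, 4], msg_vec=[0, 4]; VV[0]=max(VV[0],msg_vec) then VV[0][0]++ -> VV[0]=[3, 4]
Event 5: LOCAL 0: VV[0][0]++ -> VV[0]=[4, 4]
Final vectors: VV[0]=[4, 4]; VV[1]=[0, 4]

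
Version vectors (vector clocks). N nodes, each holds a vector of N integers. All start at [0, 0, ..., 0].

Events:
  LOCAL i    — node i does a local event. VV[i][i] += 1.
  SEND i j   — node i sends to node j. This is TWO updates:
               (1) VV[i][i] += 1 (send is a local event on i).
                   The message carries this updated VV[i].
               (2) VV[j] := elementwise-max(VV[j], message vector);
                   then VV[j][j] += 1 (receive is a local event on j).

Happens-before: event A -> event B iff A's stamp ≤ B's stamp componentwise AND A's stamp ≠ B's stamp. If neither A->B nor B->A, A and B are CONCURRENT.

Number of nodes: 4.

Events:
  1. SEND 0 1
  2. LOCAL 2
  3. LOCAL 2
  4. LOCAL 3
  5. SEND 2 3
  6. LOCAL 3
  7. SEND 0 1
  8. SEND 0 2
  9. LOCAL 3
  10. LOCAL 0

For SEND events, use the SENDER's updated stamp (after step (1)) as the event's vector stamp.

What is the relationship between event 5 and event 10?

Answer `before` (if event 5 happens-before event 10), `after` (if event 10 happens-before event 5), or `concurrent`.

Initial: VV[0]=[0, 0, 0, 0]
Initial: VV[1]=[0, 0, 0, 0]
Initial: VV[2]=[0, 0, 0, 0]
Initial: VV[3]=[0, 0, 0, 0]
Event 1: SEND 0->1: VV[0][0]++ -> VV[0]=[1, 0, 0, 0], msg_vec=[1, 0, 0, 0]; VV[1]=max(VV[1],msg_vec) then VV[1][1]++ -> VV[1]=[1, 1, 0, 0]
Event 2: LOCAL 2: VV[2][2]++ -> VV[2]=[0, 0, 1, 0]
Event 3: LOCAL 2: VV[2][2]++ -> VV[2]=[0, 0, 2, 0]
Event 4: LOCAL 3: VV[3][3]++ -> VV[3]=[0, 0, 0, 1]
Event 5: SEND 2->3: VV[2][2]++ -> VV[2]=[0, 0, 3, 0], msg_vec=[0, 0, 3, 0]; VV[3]=max(VV[3],msg_vec) then VV[3][3]++ -> VV[3]=[0, 0, 3, 2]
Event 6: LOCAL 3: VV[3][3]++ -> VV[3]=[0, 0, 3, 3]
Event 7: SEND 0->1: VV[0][0]++ -> VV[0]=[2, 0, 0, 0], msg_vec=[2, 0, 0, 0]; VV[1]=max(VV[1],msg_vec) then VV[1][1]++ -> VV[1]=[2, 2, 0, 0]
Event 8: SEND 0->2: VV[0][0]++ -> VV[0]=[3, 0, 0, 0], msg_vec=[3, 0, 0, 0]; VV[2]=max(VV[2],msg_vec) then VV[2][2]++ -> VV[2]=[3, 0, 4, 0]
Event 9: LOCAL 3: VV[3][3]++ -> VV[3]=[0, 0, 3, 4]
Event 10: LOCAL 0: VV[0][0]++ -> VV[0]=[4, 0, 0, 0]
Event 5 stamp: [0, 0, 3, 0]
Event 10 stamp: [4, 0, 0, 0]
[0, 0, 3, 0] <= [4, 0, 0, 0]? False
[4, 0, 0, 0] <= [0, 0, 3, 0]? False
Relation: concurrent

Answer: concurrent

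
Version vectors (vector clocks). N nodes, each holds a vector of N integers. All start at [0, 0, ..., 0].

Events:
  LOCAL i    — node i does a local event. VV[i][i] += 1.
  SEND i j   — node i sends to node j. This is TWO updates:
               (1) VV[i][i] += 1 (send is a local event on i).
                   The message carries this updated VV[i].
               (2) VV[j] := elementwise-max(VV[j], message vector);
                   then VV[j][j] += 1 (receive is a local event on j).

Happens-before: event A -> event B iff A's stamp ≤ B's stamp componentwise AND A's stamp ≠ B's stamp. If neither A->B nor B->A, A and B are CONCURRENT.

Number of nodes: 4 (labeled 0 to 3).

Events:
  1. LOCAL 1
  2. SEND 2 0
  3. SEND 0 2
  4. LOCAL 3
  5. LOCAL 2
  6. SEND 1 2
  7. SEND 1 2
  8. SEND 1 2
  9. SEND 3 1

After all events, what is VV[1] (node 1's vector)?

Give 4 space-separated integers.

Initial: VV[0]=[0, 0, 0, 0]
Initial: VV[1]=[0, 0, 0, 0]
Initial: VV[2]=[0, 0, 0, 0]
Initial: VV[3]=[0, 0, 0, 0]
Event 1: LOCAL 1: VV[1][1]++ -> VV[1]=[0, 1, 0, 0]
Event 2: SEND 2->0: VV[2][2]++ -> VV[2]=[0, 0, 1, 0], msg_vec=[0, 0, 1, 0]; VV[0]=max(VV[0],msg_vec) then VV[0][0]++ -> VV[0]=[1, 0, 1, 0]
Event 3: SEND 0->2: VV[0][0]++ -> VV[0]=[2, 0, 1, 0], msg_vec=[2, 0, 1, 0]; VV[2]=max(VV[2],msg_vec) then VV[2][2]++ -> VV[2]=[2, 0, 2, 0]
Event 4: LOCAL 3: VV[3][3]++ -> VV[3]=[0, 0, 0, 1]
Event 5: LOCAL 2: VV[2][2]++ -> VV[2]=[2, 0, 3, 0]
Event 6: SEND 1->2: VV[1][1]++ -> VV[1]=[0, 2, 0, 0], msg_vec=[0, 2, 0, 0]; VV[2]=max(VV[2],msg_vec) then VV[2][2]++ -> VV[2]=[2, 2, 4, 0]
Event 7: SEND 1->2: VV[1][1]++ -> VV[1]=[0, 3, 0, 0], msg_vec=[0, 3, 0, 0]; VV[2]=max(VV[2],msg_vec) then VV[2][2]++ -> VV[2]=[2, 3, 5, 0]
Event 8: SEND 1->2: VV[1][1]++ -> VV[1]=[0, 4, 0, 0], msg_vec=[0, 4, 0, 0]; VV[2]=max(VV[2],msg_vec) then VV[2][2]++ -> VV[2]=[2, 4, 6, 0]
Event 9: SEND 3->1: VV[3][3]++ -> VV[3]=[0, 0, 0, 2], msg_vec=[0, 0, 0, 2]; VV[1]=max(VV[1],msg_vec) then VV[1][1]++ -> VV[1]=[0, 5, 0, 2]
Final vectors: VV[0]=[2, 0, 1, 0]; VV[1]=[0, 5, 0, 2]; VV[2]=[2, 4, 6, 0]; VV[3]=[0, 0, 0, 2]

Answer: 0 5 0 2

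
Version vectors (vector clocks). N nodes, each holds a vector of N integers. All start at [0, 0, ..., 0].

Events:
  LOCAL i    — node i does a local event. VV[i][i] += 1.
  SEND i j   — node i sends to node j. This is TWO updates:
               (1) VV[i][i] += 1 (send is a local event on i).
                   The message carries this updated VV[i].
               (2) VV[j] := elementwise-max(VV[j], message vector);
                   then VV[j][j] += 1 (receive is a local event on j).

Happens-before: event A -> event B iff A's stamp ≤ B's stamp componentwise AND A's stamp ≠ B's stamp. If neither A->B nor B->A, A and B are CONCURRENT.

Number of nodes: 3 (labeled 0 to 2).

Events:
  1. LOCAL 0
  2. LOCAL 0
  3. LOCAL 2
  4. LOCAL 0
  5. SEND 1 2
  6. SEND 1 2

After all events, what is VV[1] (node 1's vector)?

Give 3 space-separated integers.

Initial: VV[0]=[0, 0, 0]
Initial: VV[1]=[0, 0, 0]
Initial: VV[2]=[0, 0, 0]
Event 1: LOCAL 0: VV[0][0]++ -> VV[0]=[1, 0, 0]
Event 2: LOCAL 0: VV[0][0]++ -> VV[0]=[2, 0, 0]
Event 3: LOCAL 2: VV[2][2]++ -> VV[2]=[0, 0, 1]
Event 4: LOCAL 0: VV[0][0]++ -> VV[0]=[3, 0, 0]
Event 5: SEND 1->2: VV[1][1]++ -> VV[1]=[0, 1, 0], msg_vec=[0, 1, 0]; VV[2]=max(VV[2],msg_vec) then VV[2][2]++ -> VV[2]=[0, 1, 2]
Event 6: SEND 1->2: VV[1][1]++ -> VV[1]=[0, 2, 0], msg_vec=[0, 2, 0]; VV[2]=max(VV[2],msg_vec) then VV[2][2]++ -> VV[2]=[0, 2, 3]
Final vectors: VV[0]=[3, 0, 0]; VV[1]=[0, 2, 0]; VV[2]=[0, 2, 3]

Answer: 0 2 0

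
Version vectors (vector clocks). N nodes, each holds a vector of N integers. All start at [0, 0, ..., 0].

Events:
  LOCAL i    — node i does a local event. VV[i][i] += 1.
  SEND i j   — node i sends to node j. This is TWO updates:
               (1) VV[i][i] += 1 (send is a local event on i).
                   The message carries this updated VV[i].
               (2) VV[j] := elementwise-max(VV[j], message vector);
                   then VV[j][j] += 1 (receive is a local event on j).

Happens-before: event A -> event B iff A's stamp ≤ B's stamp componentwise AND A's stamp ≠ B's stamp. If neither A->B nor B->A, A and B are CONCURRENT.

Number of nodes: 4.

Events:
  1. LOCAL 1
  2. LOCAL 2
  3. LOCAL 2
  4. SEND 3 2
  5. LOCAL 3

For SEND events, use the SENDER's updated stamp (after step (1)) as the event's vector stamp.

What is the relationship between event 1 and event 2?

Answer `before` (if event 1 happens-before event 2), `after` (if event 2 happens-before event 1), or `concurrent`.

Initial: VV[0]=[0, 0, 0, 0]
Initial: VV[1]=[0, 0, 0, 0]
Initial: VV[2]=[0, 0, 0, 0]
Initial: VV[3]=[0, 0, 0, 0]
Event 1: LOCAL 1: VV[1][1]++ -> VV[1]=[0, 1, 0, 0]
Event 2: LOCAL 2: VV[2][2]++ -> VV[2]=[0, 0, 1, 0]
Event 3: LOCAL 2: VV[2][2]++ -> VV[2]=[0, 0, 2, 0]
Event 4: SEND 3->2: VV[3][3]++ -> VV[3]=[0, 0, 0, 1], msg_vec=[0, 0, 0, 1]; VV[2]=max(VV[2],msg_vec) then VV[2][2]++ -> VV[2]=[0, 0, 3, 1]
Event 5: LOCAL 3: VV[3][3]++ -> VV[3]=[0, 0, 0, 2]
Event 1 stamp: [0, 1, 0, 0]
Event 2 stamp: [0, 0, 1, 0]
[0, 1, 0, 0] <= [0, 0, 1, 0]? False
[0, 0, 1, 0] <= [0, 1, 0, 0]? False
Relation: concurrent

Answer: concurrent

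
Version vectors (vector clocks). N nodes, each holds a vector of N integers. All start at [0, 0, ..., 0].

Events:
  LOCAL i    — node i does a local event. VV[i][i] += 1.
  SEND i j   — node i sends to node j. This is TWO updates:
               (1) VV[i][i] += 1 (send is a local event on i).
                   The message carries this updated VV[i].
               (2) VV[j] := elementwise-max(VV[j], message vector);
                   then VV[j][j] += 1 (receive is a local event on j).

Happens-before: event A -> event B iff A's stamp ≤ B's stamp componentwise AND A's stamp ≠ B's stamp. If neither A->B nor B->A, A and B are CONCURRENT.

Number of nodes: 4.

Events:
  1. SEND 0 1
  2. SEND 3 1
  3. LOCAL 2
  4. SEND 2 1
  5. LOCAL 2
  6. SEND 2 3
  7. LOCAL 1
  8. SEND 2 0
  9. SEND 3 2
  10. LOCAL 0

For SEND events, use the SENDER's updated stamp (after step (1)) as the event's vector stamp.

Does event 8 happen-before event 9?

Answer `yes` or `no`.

Initial: VV[0]=[0, 0, 0, 0]
Initial: VV[1]=[0, 0, 0, 0]
Initial: VV[2]=[0, 0, 0, 0]
Initial: VV[3]=[0, 0, 0, 0]
Event 1: SEND 0->1: VV[0][0]++ -> VV[0]=[1, 0, 0, 0], msg_vec=[1, 0, 0, 0]; VV[1]=max(VV[1],msg_vec) then VV[1][1]++ -> VV[1]=[1, 1, 0, 0]
Event 2: SEND 3->1: VV[3][3]++ -> VV[3]=[0, 0, 0, 1], msg_vec=[0, 0, 0, 1]; VV[1]=max(VV[1],msg_vec) then VV[1][1]++ -> VV[1]=[1, 2, 0, 1]
Event 3: LOCAL 2: VV[2][2]++ -> VV[2]=[0, 0, 1, 0]
Event 4: SEND 2->1: VV[2][2]++ -> VV[2]=[0, 0, 2, 0], msg_vec=[0, 0, 2, 0]; VV[1]=max(VV[1],msg_vec) then VV[1][1]++ -> VV[1]=[1, 3, 2, 1]
Event 5: LOCAL 2: VV[2][2]++ -> VV[2]=[0, 0, 3, 0]
Event 6: SEND 2->3: VV[2][2]++ -> VV[2]=[0, 0, 4, 0], msg_vec=[0, 0, 4, 0]; VV[3]=max(VV[3],msg_vec) then VV[3][3]++ -> VV[3]=[0, 0, 4, 2]
Event 7: LOCAL 1: VV[1][1]++ -> VV[1]=[1, 4, 2, 1]
Event 8: SEND 2->0: VV[2][2]++ -> VV[2]=[0, 0, 5, 0], msg_vec=[0, 0, 5, 0]; VV[0]=max(VV[0],msg_vec) then VV[0][0]++ -> VV[0]=[2, 0, 5, 0]
Event 9: SEND 3->2: VV[3][3]++ -> VV[3]=[0, 0, 4, 3], msg_vec=[0, 0, 4, 3]; VV[2]=max(VV[2],msg_vec) then VV[2][2]++ -> VV[2]=[0, 0, 6, 3]
Event 10: LOCAL 0: VV[0][0]++ -> VV[0]=[3, 0, 5, 0]
Event 8 stamp: [0, 0, 5, 0]
Event 9 stamp: [0, 0, 4, 3]
[0, 0, 5, 0] <= [0, 0, 4, 3]? False. Equal? False. Happens-before: False

Answer: no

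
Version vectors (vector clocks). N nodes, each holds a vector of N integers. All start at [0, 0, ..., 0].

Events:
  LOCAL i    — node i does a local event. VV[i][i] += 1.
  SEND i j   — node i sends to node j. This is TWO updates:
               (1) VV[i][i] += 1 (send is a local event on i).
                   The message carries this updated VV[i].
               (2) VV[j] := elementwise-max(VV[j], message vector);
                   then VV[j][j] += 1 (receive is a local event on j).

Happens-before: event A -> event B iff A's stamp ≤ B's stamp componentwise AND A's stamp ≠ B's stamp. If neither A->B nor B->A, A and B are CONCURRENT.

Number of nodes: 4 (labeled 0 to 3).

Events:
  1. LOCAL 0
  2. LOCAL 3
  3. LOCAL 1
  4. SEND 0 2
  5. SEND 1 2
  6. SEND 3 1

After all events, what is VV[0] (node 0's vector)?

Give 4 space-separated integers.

Answer: 2 0 0 0

Derivation:
Initial: VV[0]=[0, 0, 0, 0]
Initial: VV[1]=[0, 0, 0, 0]
Initial: VV[2]=[0, 0, 0, 0]
Initial: VV[3]=[0, 0, 0, 0]
Event 1: LOCAL 0: VV[0][0]++ -> VV[0]=[1, 0, 0, 0]
Event 2: LOCAL 3: VV[3][3]++ -> VV[3]=[0, 0, 0, 1]
Event 3: LOCAL 1: VV[1][1]++ -> VV[1]=[0, 1, 0, 0]
Event 4: SEND 0->2: VV[0][0]++ -> VV[0]=[2, 0, 0, 0], msg_vec=[2, 0, 0, 0]; VV[2]=max(VV[2],msg_vec) then VV[2][2]++ -> VV[2]=[2, 0, 1, 0]
Event 5: SEND 1->2: VV[1][1]++ -> VV[1]=[0, 2, 0, 0], msg_vec=[0, 2, 0, 0]; VV[2]=max(VV[2],msg_vec) then VV[2][2]++ -> VV[2]=[2, 2, 2, 0]
Event 6: SEND 3->1: VV[3][3]++ -> VV[3]=[0, 0, 0, 2], msg_vec=[0, 0, 0, 2]; VV[1]=max(VV[1],msg_vec) then VV[1][1]++ -> VV[1]=[0, 3, 0, 2]
Final vectors: VV[0]=[2, 0, 0, 0]; VV[1]=[0, 3, 0, 2]; VV[2]=[2, 2, 2, 0]; VV[3]=[0, 0, 0, 2]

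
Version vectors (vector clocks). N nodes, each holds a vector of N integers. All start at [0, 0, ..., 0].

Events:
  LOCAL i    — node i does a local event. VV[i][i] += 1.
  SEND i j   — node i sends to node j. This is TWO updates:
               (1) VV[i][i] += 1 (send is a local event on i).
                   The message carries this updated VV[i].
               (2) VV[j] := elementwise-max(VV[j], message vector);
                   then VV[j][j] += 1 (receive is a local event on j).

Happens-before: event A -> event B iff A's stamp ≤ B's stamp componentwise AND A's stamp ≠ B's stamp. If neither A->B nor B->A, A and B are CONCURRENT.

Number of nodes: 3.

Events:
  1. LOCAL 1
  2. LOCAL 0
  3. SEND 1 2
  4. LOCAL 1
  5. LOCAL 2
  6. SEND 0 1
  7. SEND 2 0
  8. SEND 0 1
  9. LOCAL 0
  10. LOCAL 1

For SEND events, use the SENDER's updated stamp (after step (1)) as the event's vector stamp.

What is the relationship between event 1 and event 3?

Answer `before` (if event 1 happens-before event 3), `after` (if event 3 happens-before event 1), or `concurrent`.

Answer: before

Derivation:
Initial: VV[0]=[0, 0, 0]
Initial: VV[1]=[0, 0, 0]
Initial: VV[2]=[0, 0, 0]
Event 1: LOCAL 1: VV[1][1]++ -> VV[1]=[0, 1, 0]
Event 2: LOCAL 0: VV[0][0]++ -> VV[0]=[1, 0, 0]
Event 3: SEND 1->2: VV[1][1]++ -> VV[1]=[0, 2, 0], msg_vec=[0, 2, 0]; VV[2]=max(VV[2],msg_vec) then VV[2][2]++ -> VV[2]=[0, 2, 1]
Event 4: LOCAL 1: VV[1][1]++ -> VV[1]=[0, 3, 0]
Event 5: LOCAL 2: VV[2][2]++ -> VV[2]=[0, 2, 2]
Event 6: SEND 0->1: VV[0][0]++ -> VV[0]=[2, 0, 0], msg_vec=[2, 0, 0]; VV[1]=max(VV[1],msg_vec) then VV[1][1]++ -> VV[1]=[2, 4, 0]
Event 7: SEND 2->0: VV[2][2]++ -> VV[2]=[0, 2, 3], msg_vec=[0, 2, 3]; VV[0]=max(VV[0],msg_vec) then VV[0][0]++ -> VV[0]=[3, 2, 3]
Event 8: SEND 0->1: VV[0][0]++ -> VV[0]=[4, 2, 3], msg_vec=[4, 2, 3]; VV[1]=max(VV[1],msg_vec) then VV[1][1]++ -> VV[1]=[4, 5, 3]
Event 9: LOCAL 0: VV[0][0]++ -> VV[0]=[5, 2, 3]
Event 10: LOCAL 1: VV[1][1]++ -> VV[1]=[4, 6, 3]
Event 1 stamp: [0, 1, 0]
Event 3 stamp: [0, 2, 0]
[0, 1, 0] <= [0, 2, 0]? True
[0, 2, 0] <= [0, 1, 0]? False
Relation: before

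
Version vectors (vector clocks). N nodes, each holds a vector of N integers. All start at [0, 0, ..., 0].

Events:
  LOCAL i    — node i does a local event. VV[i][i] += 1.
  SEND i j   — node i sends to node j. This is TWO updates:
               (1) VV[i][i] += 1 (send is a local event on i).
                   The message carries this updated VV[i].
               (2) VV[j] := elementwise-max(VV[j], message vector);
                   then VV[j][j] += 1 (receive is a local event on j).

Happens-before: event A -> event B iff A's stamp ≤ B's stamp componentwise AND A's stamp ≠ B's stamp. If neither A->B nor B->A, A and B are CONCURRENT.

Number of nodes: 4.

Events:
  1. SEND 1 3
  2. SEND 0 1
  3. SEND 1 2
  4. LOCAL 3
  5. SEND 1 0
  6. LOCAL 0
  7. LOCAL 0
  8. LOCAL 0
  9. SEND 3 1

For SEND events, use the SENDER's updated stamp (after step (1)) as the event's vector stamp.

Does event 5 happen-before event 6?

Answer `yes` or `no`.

Answer: yes

Derivation:
Initial: VV[0]=[0, 0, 0, 0]
Initial: VV[1]=[0, 0, 0, 0]
Initial: VV[2]=[0, 0, 0, 0]
Initial: VV[3]=[0, 0, 0, 0]
Event 1: SEND 1->3: VV[1][1]++ -> VV[1]=[0, 1, 0, 0], msg_vec=[0, 1, 0, 0]; VV[3]=max(VV[3],msg_vec) then VV[3][3]++ -> VV[3]=[0, 1, 0, 1]
Event 2: SEND 0->1: VV[0][0]++ -> VV[0]=[1, 0, 0, 0], msg_vec=[1, 0, 0, 0]; VV[1]=max(VV[1],msg_vec) then VV[1][1]++ -> VV[1]=[1, 2, 0, 0]
Event 3: SEND 1->2: VV[1][1]++ -> VV[1]=[1, 3, 0, 0], msg_vec=[1, 3, 0, 0]; VV[2]=max(VV[2],msg_vec) then VV[2][2]++ -> VV[2]=[1, 3, 1, 0]
Event 4: LOCAL 3: VV[3][3]++ -> VV[3]=[0, 1, 0, 2]
Event 5: SEND 1->0: VV[1][1]++ -> VV[1]=[1, 4, 0, 0], msg_vec=[1, 4, 0, 0]; VV[0]=max(VV[0],msg_vec) then VV[0][0]++ -> VV[0]=[2, 4, 0, 0]
Event 6: LOCAL 0: VV[0][0]++ -> VV[0]=[3, 4, 0, 0]
Event 7: LOCAL 0: VV[0][0]++ -> VV[0]=[4, 4, 0, 0]
Event 8: LOCAL 0: VV[0][0]++ -> VV[0]=[5, 4, 0, 0]
Event 9: SEND 3->1: VV[3][3]++ -> VV[3]=[0, 1, 0, 3], msg_vec=[0, 1, 0, 3]; VV[1]=max(VV[1],msg_vec) then VV[1][1]++ -> VV[1]=[1, 5, 0, 3]
Event 5 stamp: [1, 4, 0, 0]
Event 6 stamp: [3, 4, 0, 0]
[1, 4, 0, 0] <= [3, 4, 0, 0]? True. Equal? False. Happens-before: True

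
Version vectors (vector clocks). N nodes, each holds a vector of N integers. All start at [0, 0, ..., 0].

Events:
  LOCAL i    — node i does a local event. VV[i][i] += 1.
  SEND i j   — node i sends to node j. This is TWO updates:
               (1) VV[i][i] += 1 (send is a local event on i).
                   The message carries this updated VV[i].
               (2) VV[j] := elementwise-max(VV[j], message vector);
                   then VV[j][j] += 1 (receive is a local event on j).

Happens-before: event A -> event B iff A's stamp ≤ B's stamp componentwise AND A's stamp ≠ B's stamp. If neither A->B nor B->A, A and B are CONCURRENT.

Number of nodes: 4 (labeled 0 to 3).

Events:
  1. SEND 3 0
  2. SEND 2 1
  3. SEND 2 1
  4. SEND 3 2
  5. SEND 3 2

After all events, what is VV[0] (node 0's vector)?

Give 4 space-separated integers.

Initial: VV[0]=[0, 0, 0, 0]
Initial: VV[1]=[0, 0, 0, 0]
Initial: VV[2]=[0, 0, 0, 0]
Initial: VV[3]=[0, 0, 0, 0]
Event 1: SEND 3->0: VV[3][3]++ -> VV[3]=[0, 0, 0, 1], msg_vec=[0, 0, 0, 1]; VV[0]=max(VV[0],msg_vec) then VV[0][0]++ -> VV[0]=[1, 0, 0, 1]
Event 2: SEND 2->1: VV[2][2]++ -> VV[2]=[0, 0, 1, 0], msg_vec=[0, 0, 1, 0]; VV[1]=max(VV[1],msg_vec) then VV[1][1]++ -> VV[1]=[0, 1, 1, 0]
Event 3: SEND 2->1: VV[2][2]++ -> VV[2]=[0, 0, 2, 0], msg_vec=[0, 0, 2, 0]; VV[1]=max(VV[1],msg_vec) then VV[1][1]++ -> VV[1]=[0, 2, 2, 0]
Event 4: SEND 3->2: VV[3][3]++ -> VV[3]=[0, 0, 0, 2], msg_vec=[0, 0, 0, 2]; VV[2]=max(VV[2],msg_vec) then VV[2][2]++ -> VV[2]=[0, 0, 3, 2]
Event 5: SEND 3->2: VV[3][3]++ -> VV[3]=[0, 0, 0, 3], msg_vec=[0, 0, 0, 3]; VV[2]=max(VV[2],msg_vec) then VV[2][2]++ -> VV[2]=[0, 0, 4, 3]
Final vectors: VV[0]=[1, 0, 0, 1]; VV[1]=[0, 2, 2, 0]; VV[2]=[0, 0, 4, 3]; VV[3]=[0, 0, 0, 3]

Answer: 1 0 0 1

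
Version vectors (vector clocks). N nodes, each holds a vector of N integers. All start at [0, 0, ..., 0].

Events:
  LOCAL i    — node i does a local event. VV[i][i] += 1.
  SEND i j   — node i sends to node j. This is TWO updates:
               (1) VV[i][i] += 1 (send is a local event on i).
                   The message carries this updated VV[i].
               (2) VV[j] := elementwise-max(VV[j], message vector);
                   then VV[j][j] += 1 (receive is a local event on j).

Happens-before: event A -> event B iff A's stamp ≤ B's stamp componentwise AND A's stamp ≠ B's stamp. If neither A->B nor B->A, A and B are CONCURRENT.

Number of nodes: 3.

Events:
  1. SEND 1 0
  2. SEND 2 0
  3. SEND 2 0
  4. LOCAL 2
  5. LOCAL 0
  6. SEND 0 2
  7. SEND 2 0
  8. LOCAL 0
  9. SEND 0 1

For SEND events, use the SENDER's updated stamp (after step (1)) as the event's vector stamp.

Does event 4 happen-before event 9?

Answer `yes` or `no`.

Initial: VV[0]=[0, 0, 0]
Initial: VV[1]=[0, 0, 0]
Initial: VV[2]=[0, 0, 0]
Event 1: SEND 1->0: VV[1][1]++ -> VV[1]=[0, 1, 0], msg_vec=[0, 1, 0]; VV[0]=max(VV[0],msg_vec) then VV[0][0]++ -> VV[0]=[1, 1, 0]
Event 2: SEND 2->0: VV[2][2]++ -> VV[2]=[0, 0, 1], msg_vec=[0, 0, 1]; VV[0]=max(VV[0],msg_vec) then VV[0][0]++ -> VV[0]=[2, 1, 1]
Event 3: SEND 2->0: VV[2][2]++ -> VV[2]=[0, 0, 2], msg_vec=[0, 0, 2]; VV[0]=max(VV[0],msg_vec) then VV[0][0]++ -> VV[0]=[3, 1, 2]
Event 4: LOCAL 2: VV[2][2]++ -> VV[2]=[0, 0, 3]
Event 5: LOCAL 0: VV[0][0]++ -> VV[0]=[4, 1, 2]
Event 6: SEND 0->2: VV[0][0]++ -> VV[0]=[5, 1, 2], msg_vec=[5, 1, 2]; VV[2]=max(VV[2],msg_vec) then VV[2][2]++ -> VV[2]=[5, 1, 4]
Event 7: SEND 2->0: VV[2][2]++ -> VV[2]=[5, 1, 5], msg_vec=[5, 1, 5]; VV[0]=max(VV[0],msg_vec) then VV[0][0]++ -> VV[0]=[6, 1, 5]
Event 8: LOCAL 0: VV[0][0]++ -> VV[0]=[7, 1, 5]
Event 9: SEND 0->1: VV[0][0]++ -> VV[0]=[8, 1, 5], msg_vec=[8, 1, 5]; VV[1]=max(VV[1],msg_vec) then VV[1][1]++ -> VV[1]=[8, 2, 5]
Event 4 stamp: [0, 0, 3]
Event 9 stamp: [8, 1, 5]
[0, 0, 3] <= [8, 1, 5]? True. Equal? False. Happens-before: True

Answer: yes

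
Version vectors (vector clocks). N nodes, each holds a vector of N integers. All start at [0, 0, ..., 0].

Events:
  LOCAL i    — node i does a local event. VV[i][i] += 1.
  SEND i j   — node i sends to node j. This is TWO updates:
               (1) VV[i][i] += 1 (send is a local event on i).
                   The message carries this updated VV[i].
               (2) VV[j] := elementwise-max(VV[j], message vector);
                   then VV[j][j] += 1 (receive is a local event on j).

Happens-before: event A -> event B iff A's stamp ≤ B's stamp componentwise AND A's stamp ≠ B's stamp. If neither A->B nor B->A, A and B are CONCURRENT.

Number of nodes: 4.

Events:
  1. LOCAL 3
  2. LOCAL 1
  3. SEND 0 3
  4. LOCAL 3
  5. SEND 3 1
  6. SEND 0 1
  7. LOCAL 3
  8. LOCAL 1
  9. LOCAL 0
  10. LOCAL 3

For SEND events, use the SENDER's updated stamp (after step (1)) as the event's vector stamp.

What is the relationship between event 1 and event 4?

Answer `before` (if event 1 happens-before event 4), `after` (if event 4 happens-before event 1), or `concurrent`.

Initial: VV[0]=[0, 0, 0, 0]
Initial: VV[1]=[0, 0, 0, 0]
Initial: VV[2]=[0, 0, 0, 0]
Initial: VV[3]=[0, 0, 0, 0]
Event 1: LOCAL 3: VV[3][3]++ -> VV[3]=[0, 0, 0, 1]
Event 2: LOCAL 1: VV[1][1]++ -> VV[1]=[0, 1, 0, 0]
Event 3: SEND 0->3: VV[0][0]++ -> VV[0]=[1, 0, 0, 0], msg_vec=[1, 0, 0, 0]; VV[3]=max(VV[3],msg_vec) then VV[3][3]++ -> VV[3]=[1, 0, 0, 2]
Event 4: LOCAL 3: VV[3][3]++ -> VV[3]=[1, 0, 0, 3]
Event 5: SEND 3->1: VV[3][3]++ -> VV[3]=[1, 0, 0, 4], msg_vec=[1, 0, 0, 4]; VV[1]=max(VV[1],msg_vec) then VV[1][1]++ -> VV[1]=[1, 2, 0, 4]
Event 6: SEND 0->1: VV[0][0]++ -> VV[0]=[2, 0, 0, 0], msg_vec=[2, 0, 0, 0]; VV[1]=max(VV[1],msg_vec) then VV[1][1]++ -> VV[1]=[2, 3, 0, 4]
Event 7: LOCAL 3: VV[3][3]++ -> VV[3]=[1, 0, 0, 5]
Event 8: LOCAL 1: VV[1][1]++ -> VV[1]=[2, 4, 0, 4]
Event 9: LOCAL 0: VV[0][0]++ -> VV[0]=[3, 0, 0, 0]
Event 10: LOCAL 3: VV[3][3]++ -> VV[3]=[1, 0, 0, 6]
Event 1 stamp: [0, 0, 0, 1]
Event 4 stamp: [1, 0, 0, 3]
[0, 0, 0, 1] <= [1, 0, 0, 3]? True
[1, 0, 0, 3] <= [0, 0, 0, 1]? False
Relation: before

Answer: before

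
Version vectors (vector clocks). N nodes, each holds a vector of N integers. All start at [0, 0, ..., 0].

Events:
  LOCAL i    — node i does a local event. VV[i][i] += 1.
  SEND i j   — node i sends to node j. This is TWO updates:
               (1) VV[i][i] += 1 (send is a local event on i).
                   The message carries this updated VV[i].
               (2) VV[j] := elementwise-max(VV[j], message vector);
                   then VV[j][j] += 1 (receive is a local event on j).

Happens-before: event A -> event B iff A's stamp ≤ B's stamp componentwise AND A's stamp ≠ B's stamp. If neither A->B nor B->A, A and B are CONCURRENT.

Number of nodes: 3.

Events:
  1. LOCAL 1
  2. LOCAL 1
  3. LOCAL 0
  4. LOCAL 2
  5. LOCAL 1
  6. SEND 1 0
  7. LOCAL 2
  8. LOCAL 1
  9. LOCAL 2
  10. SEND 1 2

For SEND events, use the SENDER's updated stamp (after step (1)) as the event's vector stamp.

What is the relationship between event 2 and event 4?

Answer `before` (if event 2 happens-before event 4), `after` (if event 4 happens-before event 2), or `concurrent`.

Initial: VV[0]=[0, 0, 0]
Initial: VV[1]=[0, 0, 0]
Initial: VV[2]=[0, 0, 0]
Event 1: LOCAL 1: VV[1][1]++ -> VV[1]=[0, 1, 0]
Event 2: LOCAL 1: VV[1][1]++ -> VV[1]=[0, 2, 0]
Event 3: LOCAL 0: VV[0][0]++ -> VV[0]=[1, 0, 0]
Event 4: LOCAL 2: VV[2][2]++ -> VV[2]=[0, 0, 1]
Event 5: LOCAL 1: VV[1][1]++ -> VV[1]=[0, 3, 0]
Event 6: SEND 1->0: VV[1][1]++ -> VV[1]=[0, 4, 0], msg_vec=[0, 4, 0]; VV[0]=max(VV[0],msg_vec) then VV[0][0]++ -> VV[0]=[2, 4, 0]
Event 7: LOCAL 2: VV[2][2]++ -> VV[2]=[0, 0, 2]
Event 8: LOCAL 1: VV[1][1]++ -> VV[1]=[0, 5, 0]
Event 9: LOCAL 2: VV[2][2]++ -> VV[2]=[0, 0, 3]
Event 10: SEND 1->2: VV[1][1]++ -> VV[1]=[0, 6, 0], msg_vec=[0, 6, 0]; VV[2]=max(VV[2],msg_vec) then VV[2][2]++ -> VV[2]=[0, 6, 4]
Event 2 stamp: [0, 2, 0]
Event 4 stamp: [0, 0, 1]
[0, 2, 0] <= [0, 0, 1]? False
[0, 0, 1] <= [0, 2, 0]? False
Relation: concurrent

Answer: concurrent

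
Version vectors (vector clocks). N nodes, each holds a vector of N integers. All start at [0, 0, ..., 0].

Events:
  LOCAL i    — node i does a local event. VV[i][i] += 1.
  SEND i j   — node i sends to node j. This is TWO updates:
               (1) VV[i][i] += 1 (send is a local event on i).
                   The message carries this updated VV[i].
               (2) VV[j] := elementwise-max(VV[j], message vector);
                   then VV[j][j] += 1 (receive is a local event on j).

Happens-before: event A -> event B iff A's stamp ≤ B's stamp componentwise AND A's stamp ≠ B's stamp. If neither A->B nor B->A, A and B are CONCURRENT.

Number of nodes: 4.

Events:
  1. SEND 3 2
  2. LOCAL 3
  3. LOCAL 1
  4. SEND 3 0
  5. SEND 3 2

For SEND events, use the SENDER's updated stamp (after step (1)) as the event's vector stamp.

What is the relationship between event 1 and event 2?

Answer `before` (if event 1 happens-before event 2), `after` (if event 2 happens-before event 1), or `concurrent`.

Initial: VV[0]=[0, 0, 0, 0]
Initial: VV[1]=[0, 0, 0, 0]
Initial: VV[2]=[0, 0, 0, 0]
Initial: VV[3]=[0, 0, 0, 0]
Event 1: SEND 3->2: VV[3][3]++ -> VV[3]=[0, 0, 0, 1], msg_vec=[0, 0, 0, 1]; VV[2]=max(VV[2],msg_vec) then VV[2][2]++ -> VV[2]=[0, 0, 1, 1]
Event 2: LOCAL 3: VV[3][3]++ -> VV[3]=[0, 0, 0, 2]
Event 3: LOCAL 1: VV[1][1]++ -> VV[1]=[0, 1, 0, 0]
Event 4: SEND 3->0: VV[3][3]++ -> VV[3]=[0, 0, 0, 3], msg_vec=[0, 0, 0, 3]; VV[0]=max(VV[0],msg_vec) then VV[0][0]++ -> VV[0]=[1, 0, 0, 3]
Event 5: SEND 3->2: VV[3][3]++ -> VV[3]=[0, 0, 0, 4], msg_vec=[0, 0, 0, 4]; VV[2]=max(VV[2],msg_vec) then VV[2][2]++ -> VV[2]=[0, 0, 2, 4]
Event 1 stamp: [0, 0, 0, 1]
Event 2 stamp: [0, 0, 0, 2]
[0, 0, 0, 1] <= [0, 0, 0, 2]? True
[0, 0, 0, 2] <= [0, 0, 0, 1]? False
Relation: before

Answer: before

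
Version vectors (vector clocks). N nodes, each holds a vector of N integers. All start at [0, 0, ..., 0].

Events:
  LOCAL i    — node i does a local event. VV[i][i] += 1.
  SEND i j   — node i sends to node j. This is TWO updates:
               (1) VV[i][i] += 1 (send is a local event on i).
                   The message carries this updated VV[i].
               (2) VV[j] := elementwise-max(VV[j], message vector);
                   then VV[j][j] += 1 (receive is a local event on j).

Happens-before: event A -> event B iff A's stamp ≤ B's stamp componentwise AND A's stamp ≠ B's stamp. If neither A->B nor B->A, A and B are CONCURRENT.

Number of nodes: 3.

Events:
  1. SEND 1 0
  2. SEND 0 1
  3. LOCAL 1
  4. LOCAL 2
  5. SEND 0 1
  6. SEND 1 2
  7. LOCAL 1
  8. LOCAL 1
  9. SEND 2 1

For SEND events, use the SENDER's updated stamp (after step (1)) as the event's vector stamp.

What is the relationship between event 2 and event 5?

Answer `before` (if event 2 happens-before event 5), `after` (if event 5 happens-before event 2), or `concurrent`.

Initial: VV[0]=[0, 0, 0]
Initial: VV[1]=[0, 0, 0]
Initial: VV[2]=[0, 0, 0]
Event 1: SEND 1->0: VV[1][1]++ -> VV[1]=[0, 1, 0], msg_vec=[0, 1, 0]; VV[0]=max(VV[0],msg_vec) then VV[0][0]++ -> VV[0]=[1, 1, 0]
Event 2: SEND 0->1: VV[0][0]++ -> VV[0]=[2, 1, 0], msg_vec=[2, 1, 0]; VV[1]=max(VV[1],msg_vec) then VV[1][1]++ -> VV[1]=[2, 2, 0]
Event 3: LOCAL 1: VV[1][1]++ -> VV[1]=[2, 3, 0]
Event 4: LOCAL 2: VV[2][2]++ -> VV[2]=[0, 0, 1]
Event 5: SEND 0->1: VV[0][0]++ -> VV[0]=[3, 1, 0], msg_vec=[3, 1, 0]; VV[1]=max(VV[1],msg_vec) then VV[1][1]++ -> VV[1]=[3, 4, 0]
Event 6: SEND 1->2: VV[1][1]++ -> VV[1]=[3, 5, 0], msg_vec=[3, 5, 0]; VV[2]=max(VV[2],msg_vec) then VV[2][2]++ -> VV[2]=[3, 5, 2]
Event 7: LOCAL 1: VV[1][1]++ -> VV[1]=[3, 6, 0]
Event 8: LOCAL 1: VV[1][1]++ -> VV[1]=[3, 7, 0]
Event 9: SEND 2->1: VV[2][2]++ -> VV[2]=[3, 5, 3], msg_vec=[3, 5, 3]; VV[1]=max(VV[1],msg_vec) then VV[1][1]++ -> VV[1]=[3, 8, 3]
Event 2 stamp: [2, 1, 0]
Event 5 stamp: [3, 1, 0]
[2, 1, 0] <= [3, 1, 0]? True
[3, 1, 0] <= [2, 1, 0]? False
Relation: before

Answer: before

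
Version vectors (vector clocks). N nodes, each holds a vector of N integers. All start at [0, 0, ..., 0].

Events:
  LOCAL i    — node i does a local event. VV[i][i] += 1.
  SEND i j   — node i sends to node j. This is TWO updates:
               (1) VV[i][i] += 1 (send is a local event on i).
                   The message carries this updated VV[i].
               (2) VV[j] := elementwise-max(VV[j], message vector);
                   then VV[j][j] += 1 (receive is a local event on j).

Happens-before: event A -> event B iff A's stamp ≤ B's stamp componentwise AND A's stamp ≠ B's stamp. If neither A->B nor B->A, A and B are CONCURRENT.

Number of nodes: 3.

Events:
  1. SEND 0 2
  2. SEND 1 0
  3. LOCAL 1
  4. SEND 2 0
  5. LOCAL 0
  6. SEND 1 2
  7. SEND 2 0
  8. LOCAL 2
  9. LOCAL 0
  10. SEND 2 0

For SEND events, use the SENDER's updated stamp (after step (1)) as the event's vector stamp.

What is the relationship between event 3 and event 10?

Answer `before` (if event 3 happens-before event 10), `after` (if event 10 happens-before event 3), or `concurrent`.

Initial: VV[0]=[0, 0, 0]
Initial: VV[1]=[0, 0, 0]
Initial: VV[2]=[0, 0, 0]
Event 1: SEND 0->2: VV[0][0]++ -> VV[0]=[1, 0, 0], msg_vec=[1, 0, 0]; VV[2]=max(VV[2],msg_vec) then VV[2][2]++ -> VV[2]=[1, 0, 1]
Event 2: SEND 1->0: VV[1][1]++ -> VV[1]=[0, 1, 0], msg_vec=[0, 1, 0]; VV[0]=max(VV[0],msg_vec) then VV[0][0]++ -> VV[0]=[2, 1, 0]
Event 3: LOCAL 1: VV[1][1]++ -> VV[1]=[0, 2, 0]
Event 4: SEND 2->0: VV[2][2]++ -> VV[2]=[1, 0, 2], msg_vec=[1, 0, 2]; VV[0]=max(VV[0],msg_vec) then VV[0][0]++ -> VV[0]=[3, 1, 2]
Event 5: LOCAL 0: VV[0][0]++ -> VV[0]=[4, 1, 2]
Event 6: SEND 1->2: VV[1][1]++ -> VV[1]=[0, 3, 0], msg_vec=[0, 3, 0]; VV[2]=max(VV[2],msg_vec) then VV[2][2]++ -> VV[2]=[1, 3, 3]
Event 7: SEND 2->0: VV[2][2]++ -> VV[2]=[1, 3, 4], msg_vec=[1, 3, 4]; VV[0]=max(VV[0],msg_vec) then VV[0][0]++ -> VV[0]=[5, 3, 4]
Event 8: LOCAL 2: VV[2][2]++ -> VV[2]=[1, 3, 5]
Event 9: LOCAL 0: VV[0][0]++ -> VV[0]=[6, 3, 4]
Event 10: SEND 2->0: VV[2][2]++ -> VV[2]=[1, 3, 6], msg_vec=[1, 3, 6]; VV[0]=max(VV[0],msg_vec) then VV[0][0]++ -> VV[0]=[7, 3, 6]
Event 3 stamp: [0, 2, 0]
Event 10 stamp: [1, 3, 6]
[0, 2, 0] <= [1, 3, 6]? True
[1, 3, 6] <= [0, 2, 0]? False
Relation: before

Answer: before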